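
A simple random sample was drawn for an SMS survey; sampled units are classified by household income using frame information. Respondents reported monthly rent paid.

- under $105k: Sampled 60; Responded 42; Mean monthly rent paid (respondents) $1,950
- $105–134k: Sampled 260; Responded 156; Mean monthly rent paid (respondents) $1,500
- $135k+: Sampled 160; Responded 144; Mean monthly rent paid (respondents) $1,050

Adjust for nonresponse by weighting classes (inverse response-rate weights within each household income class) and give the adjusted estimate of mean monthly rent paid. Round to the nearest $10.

Response rates by class: under $105k 42/60 = 70%, $105–134k 156/260 = 60%, $135k+ 144/160 = 90%.
Weighting each respondent by the inverse class response rate inflates each class back to its sampled size, so the class weight is n_sampled:
  under $105k: 60 × 1950 = 117,000
  $105–134k: 260 × 1500 = 390,000
  $135k+: 160 × 1050 = 168,000
Adjusted estimate = 675,000 / 480 = 1406.25 → $1,410.

$1,410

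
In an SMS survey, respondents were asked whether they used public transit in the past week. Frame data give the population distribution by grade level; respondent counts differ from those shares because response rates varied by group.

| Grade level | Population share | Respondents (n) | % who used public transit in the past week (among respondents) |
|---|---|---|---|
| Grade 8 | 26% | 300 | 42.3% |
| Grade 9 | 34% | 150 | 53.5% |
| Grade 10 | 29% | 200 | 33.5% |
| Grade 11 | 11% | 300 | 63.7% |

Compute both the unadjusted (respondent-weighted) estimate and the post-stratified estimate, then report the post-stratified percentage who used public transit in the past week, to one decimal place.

45.9%

Unadjusted (pooled respondent) estimate weights by respondent counts:
  (300/950)×42.3 + (150/950)×53.5 + (200/950)×33.5 + (300/950)×63.7 = 48.9737%
Reweighting by population grade level shares:
  0.26×42.3 + 0.34×53.5 + 0.29×33.5 + 0.11×63.7 = 45.91%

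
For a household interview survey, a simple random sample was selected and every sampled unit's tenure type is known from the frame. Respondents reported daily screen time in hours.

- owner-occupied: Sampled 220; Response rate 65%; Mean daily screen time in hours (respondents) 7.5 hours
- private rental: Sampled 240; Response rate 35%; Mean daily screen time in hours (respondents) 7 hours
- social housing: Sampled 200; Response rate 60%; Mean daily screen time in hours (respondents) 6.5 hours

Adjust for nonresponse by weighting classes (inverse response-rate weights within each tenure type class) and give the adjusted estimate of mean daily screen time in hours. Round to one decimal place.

7.0

Each respondent's weight = sampled/responded in their class; summing within a class gives n_sampled, so:
  owner-occupied: 220 × 7.5 = 1650
  private rental: 240 × 7 = 1680
  social housing: 200 × 6.5 = 1300
Adjusted estimate = 4630 / 660 = 7.01515 → 7.0.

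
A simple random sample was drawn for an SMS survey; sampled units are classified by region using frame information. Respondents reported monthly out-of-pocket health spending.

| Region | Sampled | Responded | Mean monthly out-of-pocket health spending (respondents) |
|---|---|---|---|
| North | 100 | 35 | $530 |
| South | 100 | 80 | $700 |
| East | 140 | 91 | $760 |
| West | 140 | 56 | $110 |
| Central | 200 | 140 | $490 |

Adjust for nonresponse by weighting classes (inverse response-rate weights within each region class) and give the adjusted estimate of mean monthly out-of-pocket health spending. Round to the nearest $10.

Class response rates: North 35/100 = 35%, South 80/100 = 80%, East 91/140 = 65%, West 56/140 = 40%, Central 140/200 = 70%.
Inverse-response-rate weighting restores each class to its sampled count, so class totals weight by n_sampled:
  North: 100 × 530 = 53,000
  South: 100 × 700 = 70,000
  East: 140 × 760 = 106,400
  West: 140 × 110 = 15,400
  Central: 200 × 490 = 98,000
Adjusted estimate = 342,800 / 680 = 504.118 → $500.

$500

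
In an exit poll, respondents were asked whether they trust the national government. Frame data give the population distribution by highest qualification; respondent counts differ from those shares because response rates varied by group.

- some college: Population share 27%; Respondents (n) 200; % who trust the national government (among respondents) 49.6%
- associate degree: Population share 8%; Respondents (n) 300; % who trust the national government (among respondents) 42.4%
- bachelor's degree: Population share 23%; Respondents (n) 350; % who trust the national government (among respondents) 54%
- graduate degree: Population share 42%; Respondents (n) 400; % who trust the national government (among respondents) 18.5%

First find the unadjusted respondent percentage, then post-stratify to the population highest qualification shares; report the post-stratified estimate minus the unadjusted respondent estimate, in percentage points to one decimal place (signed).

-2.2 percentage points

Unadjusted (pooled respondent) estimate weights by respondent counts:
  (200/1250)×49.6 + (300/1250)×42.4 + (350/1250)×54 + (400/1250)×18.5 = 39.152%
Post-stratified estimate weights by population shares:
  0.27×49.6 + 0.08×42.4 + 0.23×54 + 0.42×18.5 = 36.974%
Difference = 36.974 − 39.152 = -2.178 pp.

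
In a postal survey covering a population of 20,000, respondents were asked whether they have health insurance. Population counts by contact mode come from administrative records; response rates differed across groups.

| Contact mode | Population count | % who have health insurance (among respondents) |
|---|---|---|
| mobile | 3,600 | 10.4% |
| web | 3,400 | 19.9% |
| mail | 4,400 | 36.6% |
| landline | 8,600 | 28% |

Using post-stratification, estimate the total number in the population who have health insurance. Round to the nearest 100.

Estimated count per cell = population count × respondent percentage:
  mobile: 3,600 × 10.4% = 374.4
  web: 3,400 × 19.9% = 676.6
  mail: 4,400 × 36.6% = 1610.4
  landline: 8,600 × 28% = 2408
Estimated total = 5069.4 → 5,100.

5,100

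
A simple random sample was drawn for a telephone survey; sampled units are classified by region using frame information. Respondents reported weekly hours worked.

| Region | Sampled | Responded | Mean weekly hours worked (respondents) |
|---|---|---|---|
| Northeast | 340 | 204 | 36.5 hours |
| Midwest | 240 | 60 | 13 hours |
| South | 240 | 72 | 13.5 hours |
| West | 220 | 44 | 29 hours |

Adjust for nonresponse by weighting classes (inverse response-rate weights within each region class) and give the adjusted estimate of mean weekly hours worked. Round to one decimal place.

24.2

Response rates by class: Northeast 204/340 = 60%, Midwest 60/240 = 25%, South 72/240 = 30%, West 44/220 = 20%.
With weight = n_sampled/n_responded per class, the weighted class total is n_sampled:
  Northeast: 340 × 36.5 = 12,410
  Midwest: 240 × 13 = 3120
  South: 240 × 13.5 = 3240
  West: 220 × 29 = 6380
Adjusted estimate = 25,150 / 1,040 = 24.1827 → 24.2.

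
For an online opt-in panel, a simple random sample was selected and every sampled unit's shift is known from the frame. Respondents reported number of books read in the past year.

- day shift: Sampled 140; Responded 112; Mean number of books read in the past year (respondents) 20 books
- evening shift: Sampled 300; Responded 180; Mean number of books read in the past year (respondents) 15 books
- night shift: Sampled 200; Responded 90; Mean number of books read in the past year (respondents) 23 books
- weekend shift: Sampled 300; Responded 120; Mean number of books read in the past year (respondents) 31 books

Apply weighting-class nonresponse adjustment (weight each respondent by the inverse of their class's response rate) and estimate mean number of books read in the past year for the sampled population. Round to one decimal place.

Class response rates: day shift 112/140 = 80%, evening shift 180/300 = 60%, night shift 90/200 = 45%, weekend shift 120/300 = 40%.
With weight = n_sampled/n_responded per class, the weighted class total is n_sampled:
  day shift: 140 × 20 = 2800
  evening shift: 300 × 15 = 4500
  night shift: 200 × 23 = 4600
  weekend shift: 300 × 31 = 9300
Adjusted estimate = 21,200 / 940 = 22.5532 → 22.6.

22.6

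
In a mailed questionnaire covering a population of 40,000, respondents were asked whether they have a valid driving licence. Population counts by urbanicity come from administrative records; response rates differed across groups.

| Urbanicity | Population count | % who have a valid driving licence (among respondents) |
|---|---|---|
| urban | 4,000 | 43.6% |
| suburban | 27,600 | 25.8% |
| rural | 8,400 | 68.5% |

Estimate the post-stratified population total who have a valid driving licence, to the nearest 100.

14,600

Apply each group's respondent rate to its population count:
  urban: 4,000 × 43.6% = 1744
  suburban: 27,600 × 25.8% = 7120.8
  rural: 8,400 × 68.5% = 5754
Estimated total = 14618.8 → 14,600.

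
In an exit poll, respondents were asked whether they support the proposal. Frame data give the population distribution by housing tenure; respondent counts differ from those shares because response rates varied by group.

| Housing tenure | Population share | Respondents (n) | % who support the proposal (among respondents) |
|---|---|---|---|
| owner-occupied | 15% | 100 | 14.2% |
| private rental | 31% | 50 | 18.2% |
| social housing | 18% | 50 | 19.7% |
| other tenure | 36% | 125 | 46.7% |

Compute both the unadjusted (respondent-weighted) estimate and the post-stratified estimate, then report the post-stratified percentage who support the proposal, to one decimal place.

28.1%

Without adjustment, the pooled respondent share is:
  (100/325)×14.2 + (50/325)×18.2 + (50/325)×19.7 + (125/325)×46.7 = 28.1615%
Post-stratified estimate weights by population shares:
  0.15×14.2 + 0.31×18.2 + 0.18×19.7 + 0.36×46.7 = 28.13%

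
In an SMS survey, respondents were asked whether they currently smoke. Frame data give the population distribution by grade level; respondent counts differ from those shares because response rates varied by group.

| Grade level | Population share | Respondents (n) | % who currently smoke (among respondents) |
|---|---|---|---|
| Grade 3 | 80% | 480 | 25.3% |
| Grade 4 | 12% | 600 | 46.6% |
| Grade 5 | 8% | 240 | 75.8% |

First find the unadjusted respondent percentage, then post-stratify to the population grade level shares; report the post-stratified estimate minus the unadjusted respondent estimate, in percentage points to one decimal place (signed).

-12.3 percentage points

Unadjusted (pooled respondent) estimate weights by respondent counts:
  (480/1320)×25.3 + (600/1320)×46.6 + (240/1320)×75.8 = 44.1636%
Post-stratified estimate weights by population shares:
  0.8×25.3 + 0.12×46.6 + 0.08×75.8 = 31.896%
Difference = 31.896 − 44.1636 = -12.2676 pp.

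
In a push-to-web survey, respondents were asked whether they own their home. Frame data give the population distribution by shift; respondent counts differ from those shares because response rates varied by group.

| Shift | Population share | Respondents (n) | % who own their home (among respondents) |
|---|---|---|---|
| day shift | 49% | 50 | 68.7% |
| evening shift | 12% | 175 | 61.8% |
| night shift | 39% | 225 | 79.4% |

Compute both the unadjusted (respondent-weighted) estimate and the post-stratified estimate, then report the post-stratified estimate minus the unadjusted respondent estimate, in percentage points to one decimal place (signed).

+0.7 percentage points

Without adjustment, the pooled respondent share is:
  (50/450)×68.7 + (175/450)×61.8 + (225/450)×79.4 = 71.3667%
Reweighting by population shift shares:
  0.49×68.7 + 0.12×61.8 + 0.39×79.4 = 72.045%
Difference = 72.045 − 71.3667 = 0.6783 pp.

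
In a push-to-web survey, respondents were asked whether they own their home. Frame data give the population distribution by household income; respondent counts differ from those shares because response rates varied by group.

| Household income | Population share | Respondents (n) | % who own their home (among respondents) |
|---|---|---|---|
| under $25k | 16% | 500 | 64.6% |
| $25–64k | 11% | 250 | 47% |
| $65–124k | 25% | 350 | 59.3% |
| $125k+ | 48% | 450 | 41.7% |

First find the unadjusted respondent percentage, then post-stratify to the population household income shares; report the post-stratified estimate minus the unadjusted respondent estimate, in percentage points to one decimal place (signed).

-3.6 percentage points

Unadjusted (pooled respondent) estimate weights by respondent counts:
  (500/1550)×64.6 + (250/1550)×47 + (350/1550)×59.3 + (450/1550)×41.7 = 53.9161%
Reweighting by population household income shares:
  0.16×64.6 + 0.11×47 + 0.25×59.3 + 0.48×41.7 = 50.347%
Difference = 50.347 − 53.9161 = -3.5691 pp.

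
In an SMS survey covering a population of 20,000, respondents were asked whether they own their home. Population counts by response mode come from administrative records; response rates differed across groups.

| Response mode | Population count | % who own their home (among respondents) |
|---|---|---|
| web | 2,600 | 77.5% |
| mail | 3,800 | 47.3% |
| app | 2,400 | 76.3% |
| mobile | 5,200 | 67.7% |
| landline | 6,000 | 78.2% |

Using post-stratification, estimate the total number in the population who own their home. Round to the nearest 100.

13,900

Each cell contributes its population count × the respondent rate:
  web: 2,600 × 77.5% = 2015
  mail: 3,800 × 47.3% = 1797.4
  app: 2,400 × 76.3% = 1831.2
  mobile: 5,200 × 67.7% = 3520.4
  landline: 6,000 × 78.2% = 4692
Estimated total = 13,856 → 13,900.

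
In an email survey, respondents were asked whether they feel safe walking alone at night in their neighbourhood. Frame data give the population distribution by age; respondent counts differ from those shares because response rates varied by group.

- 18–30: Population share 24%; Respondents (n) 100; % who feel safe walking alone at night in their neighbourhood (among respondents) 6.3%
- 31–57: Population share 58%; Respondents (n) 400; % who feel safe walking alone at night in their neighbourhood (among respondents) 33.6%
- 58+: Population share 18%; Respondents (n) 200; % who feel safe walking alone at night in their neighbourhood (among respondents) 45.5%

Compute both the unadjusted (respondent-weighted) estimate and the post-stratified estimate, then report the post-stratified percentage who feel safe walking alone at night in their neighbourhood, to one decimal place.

Unadjusted (pooled respondent) estimate weights by respondent counts:
  (100/700)×6.3 + (400/700)×33.6 + (200/700)×45.5 = 33.1%
Post-stratifying to population shares instead:
  0.24×6.3 + 0.58×33.6 + 0.18×45.5 = 29.19%

29.2%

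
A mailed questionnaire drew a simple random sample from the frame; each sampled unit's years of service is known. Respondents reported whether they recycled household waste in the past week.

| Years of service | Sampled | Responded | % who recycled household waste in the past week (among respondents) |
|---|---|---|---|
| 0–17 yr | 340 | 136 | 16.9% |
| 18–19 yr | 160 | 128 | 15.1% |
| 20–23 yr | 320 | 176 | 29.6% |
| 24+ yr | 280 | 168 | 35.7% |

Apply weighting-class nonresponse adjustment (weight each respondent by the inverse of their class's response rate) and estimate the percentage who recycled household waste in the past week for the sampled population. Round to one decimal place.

25.1%

Class response rates: 0–17 yr 136/340 = 40%, 18–19 yr 128/160 = 80%, 20–23 yr 176/320 = 55%, 24+ yr 168/280 = 60%.
Weighting each respondent by the inverse class response rate inflates each class back to its sampled size, so the class weight is n_sampled:
  0–17 yr: 340 × 16.9 = 5746
  18–19 yr: 160 × 15.1 = 2416
  20–23 yr: 320 × 29.6 = 9472
  24+ yr: 280 × 35.7 = 9996
Adjusted estimate = 27,630 / 1,100 = 25.1182 → 25.1%.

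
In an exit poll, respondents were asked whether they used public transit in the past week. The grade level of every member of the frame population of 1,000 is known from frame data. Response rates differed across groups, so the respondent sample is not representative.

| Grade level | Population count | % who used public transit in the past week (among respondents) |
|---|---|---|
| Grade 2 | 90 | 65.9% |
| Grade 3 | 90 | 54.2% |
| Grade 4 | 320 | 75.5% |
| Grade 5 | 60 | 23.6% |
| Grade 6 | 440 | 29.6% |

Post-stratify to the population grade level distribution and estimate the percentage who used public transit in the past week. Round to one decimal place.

49.4%

Post-stratification weights by population share, not respondent share:
  Grade 2: (90/1,000) × 65.9 = 5.931
  Grade 3: (90/1,000) × 54.2 = 4.878
  Grade 4: (320/1,000) × 75.5 = 24.16
  Grade 5: (60/1,000) × 23.6 = 1.416
  Grade 6: (440/1,000) × 29.6 = 13.024
Post-stratified estimate = 49.409 → 49.4%.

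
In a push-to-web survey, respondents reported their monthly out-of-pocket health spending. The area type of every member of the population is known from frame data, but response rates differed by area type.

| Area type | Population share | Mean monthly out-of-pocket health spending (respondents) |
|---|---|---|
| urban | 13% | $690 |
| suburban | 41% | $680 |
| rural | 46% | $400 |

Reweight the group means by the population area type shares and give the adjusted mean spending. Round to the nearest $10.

Weight each group's respondent value by its population share:
  urban: 0.13 × 690 = 89.7
  suburban: 0.41 × 680 = 278.8
  rural: 0.46 × 400 = 184
Post-stratified estimate = 552.5 → $550.

$550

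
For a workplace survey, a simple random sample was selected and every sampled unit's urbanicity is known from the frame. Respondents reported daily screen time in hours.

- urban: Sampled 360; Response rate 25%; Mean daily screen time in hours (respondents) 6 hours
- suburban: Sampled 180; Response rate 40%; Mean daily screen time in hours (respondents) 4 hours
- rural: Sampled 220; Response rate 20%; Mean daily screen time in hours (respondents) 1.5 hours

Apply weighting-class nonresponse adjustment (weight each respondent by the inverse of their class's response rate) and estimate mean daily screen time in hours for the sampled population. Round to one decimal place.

Weighting each respondent by the inverse class response rate inflates each class back to its sampled size, so the class weight is n_sampled:
  urban: 360 × 6 = 2160
  suburban: 180 × 4 = 720
  rural: 220 × 1.5 = 330
Adjusted estimate = 3210 / 760 = 4.22368 → 4.2.

4.2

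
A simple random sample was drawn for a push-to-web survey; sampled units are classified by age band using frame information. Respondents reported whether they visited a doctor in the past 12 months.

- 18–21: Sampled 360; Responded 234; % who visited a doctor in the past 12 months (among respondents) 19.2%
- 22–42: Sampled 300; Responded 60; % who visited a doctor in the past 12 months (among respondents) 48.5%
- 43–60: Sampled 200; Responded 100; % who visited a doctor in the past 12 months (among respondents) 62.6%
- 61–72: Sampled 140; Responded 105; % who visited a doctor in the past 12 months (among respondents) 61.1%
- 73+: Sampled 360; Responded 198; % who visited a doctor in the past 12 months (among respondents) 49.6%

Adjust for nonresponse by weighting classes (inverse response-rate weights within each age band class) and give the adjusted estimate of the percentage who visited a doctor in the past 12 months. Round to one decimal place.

44.4%

Class response rates: 18–21 234/360 = 65%, 22–42 60/300 = 20%, 43–60 100/200 = 50%, 61–72 105/140 = 75%, 73+ 198/360 = 55%.
Inverse-response-rate weighting restores each class to its sampled count, so class totals weight by n_sampled:
  18–21: 360 × 19.2 = 6912
  22–42: 300 × 48.5 = 14,550
  43–60: 200 × 62.6 = 12,520
  61–72: 140 × 61.1 = 8554
  73+: 360 × 49.6 = 17,856
Adjusted estimate = 60,392 / 1,360 = 44.4059 → 44.4%.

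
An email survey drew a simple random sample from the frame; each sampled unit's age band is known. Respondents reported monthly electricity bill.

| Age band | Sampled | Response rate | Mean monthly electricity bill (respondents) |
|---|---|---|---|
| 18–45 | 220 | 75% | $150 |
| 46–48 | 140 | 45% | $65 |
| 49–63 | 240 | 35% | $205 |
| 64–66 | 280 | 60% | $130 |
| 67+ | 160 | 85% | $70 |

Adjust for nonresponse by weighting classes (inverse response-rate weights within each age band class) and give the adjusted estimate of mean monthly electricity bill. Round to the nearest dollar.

Each respondent's weight = sampled/responded in their class; summing within a class gives n_sampled, so:
  18–45: 220 × 150 = 33,000
  46–48: 140 × 65 = 9100
  49–63: 240 × 205 = 49,200
  64–66: 280 × 130 = 36,400
  67+: 160 × 70 = 11,200
Adjusted estimate = 138,900 / 1,040 = 133.558 → $134.

$134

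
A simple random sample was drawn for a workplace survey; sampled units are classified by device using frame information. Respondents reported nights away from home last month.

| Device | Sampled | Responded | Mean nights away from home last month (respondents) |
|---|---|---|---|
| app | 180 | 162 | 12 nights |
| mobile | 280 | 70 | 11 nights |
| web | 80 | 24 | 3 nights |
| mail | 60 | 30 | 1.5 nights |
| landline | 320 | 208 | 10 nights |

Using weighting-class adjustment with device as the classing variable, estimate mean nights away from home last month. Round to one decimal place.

9.5

Class response rates: app 162/180 = 90%, mobile 70/280 = 25%, web 24/80 = 30%, mail 30/60 = 50%, landline 208/320 = 65%.
Each respondent's weight = sampled/responded in their class; summing within a class gives n_sampled, so:
  app: 180 × 12 = 2160
  mobile: 280 × 11 = 3080
  web: 80 × 3 = 240
  mail: 60 × 1.5 = 90
  landline: 320 × 10 = 3200
Adjusted estimate = 8770 / 920 = 9.53261 → 9.5.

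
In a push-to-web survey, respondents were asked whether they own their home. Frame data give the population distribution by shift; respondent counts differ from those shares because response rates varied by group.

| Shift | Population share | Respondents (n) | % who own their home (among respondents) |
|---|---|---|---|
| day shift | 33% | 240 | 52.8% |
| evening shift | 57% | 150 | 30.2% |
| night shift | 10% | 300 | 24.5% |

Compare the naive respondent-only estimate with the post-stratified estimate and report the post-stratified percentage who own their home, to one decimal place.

Without adjustment, the pooled respondent share is:
  (240/690)×52.8 + (150/690)×30.2 + (300/690)×24.5 = 35.5826%
Post-stratified estimate weights by population shares:
  0.33×52.8 + 0.57×30.2 + 0.1×24.5 = 37.088%

37.1%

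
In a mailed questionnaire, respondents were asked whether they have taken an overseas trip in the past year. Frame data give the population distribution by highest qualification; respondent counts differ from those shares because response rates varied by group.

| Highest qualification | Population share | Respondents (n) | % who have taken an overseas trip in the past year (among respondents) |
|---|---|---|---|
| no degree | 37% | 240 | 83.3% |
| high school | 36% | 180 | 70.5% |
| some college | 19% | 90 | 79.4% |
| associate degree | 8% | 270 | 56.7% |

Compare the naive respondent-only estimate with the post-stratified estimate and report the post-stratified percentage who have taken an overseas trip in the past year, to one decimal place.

Unadjusted (pooled respondent) estimate weights by respondent counts:
  (240/780)×83.3 + (180/780)×70.5 + (90/780)×79.4 + (270/780)×56.7 = 70.6885%
Post-stratifying to population shares instead:
  0.37×83.3 + 0.36×70.5 + 0.19×79.4 + 0.08×56.7 = 75.823%

75.8%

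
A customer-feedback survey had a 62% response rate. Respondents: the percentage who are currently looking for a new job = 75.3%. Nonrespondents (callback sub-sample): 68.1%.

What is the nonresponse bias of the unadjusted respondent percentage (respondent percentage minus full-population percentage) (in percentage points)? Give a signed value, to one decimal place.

Nonresponse fraction = 1 − 0.62 = 0.38.
Bias = (nonresponse fraction) × (respondent percentage − nonrespondent percentage)
     = 0.38 × (75.3 − 68.1) = 0.38 × 7.2 = 2.736.

+2.7 percentage points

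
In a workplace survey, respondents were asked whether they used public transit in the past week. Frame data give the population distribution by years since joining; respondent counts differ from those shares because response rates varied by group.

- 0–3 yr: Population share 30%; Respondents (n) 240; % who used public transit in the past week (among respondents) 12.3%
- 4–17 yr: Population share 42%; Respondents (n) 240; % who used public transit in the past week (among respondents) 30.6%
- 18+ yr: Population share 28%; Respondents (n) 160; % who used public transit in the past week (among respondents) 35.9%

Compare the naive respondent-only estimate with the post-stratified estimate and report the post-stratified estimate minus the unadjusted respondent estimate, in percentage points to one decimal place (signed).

+1.5 percentage points

Naive respondent-only estimate (weights = respondent counts):
  (240/640)×12.3 + (240/640)×30.6 + (160/640)×35.9 = 25.0625%
Post-stratified estimate weights by population shares:
  0.3×12.3 + 0.42×30.6 + 0.28×35.9 = 26.594%
Difference = 26.594 − 25.0625 = 1.5315 pp.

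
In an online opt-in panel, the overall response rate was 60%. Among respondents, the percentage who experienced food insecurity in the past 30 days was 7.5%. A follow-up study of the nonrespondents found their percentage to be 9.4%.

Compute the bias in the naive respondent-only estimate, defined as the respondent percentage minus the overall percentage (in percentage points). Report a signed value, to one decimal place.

-0.8 percentage points

Nonresponse fraction = 1 − 0.6 = 0.4.
Bias = (nonresponse fraction) × (respondent percentage − nonrespondent percentage)
     = 0.4 × (7.5 − 9.4) = 0.4 × -1.9 = -0.76.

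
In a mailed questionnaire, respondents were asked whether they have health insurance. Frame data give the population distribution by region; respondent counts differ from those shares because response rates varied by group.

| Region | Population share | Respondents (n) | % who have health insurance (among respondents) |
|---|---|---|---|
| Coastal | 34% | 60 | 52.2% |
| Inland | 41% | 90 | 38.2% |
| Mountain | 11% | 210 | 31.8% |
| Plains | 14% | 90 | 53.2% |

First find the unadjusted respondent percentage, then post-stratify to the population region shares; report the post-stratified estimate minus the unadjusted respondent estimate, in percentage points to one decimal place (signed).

Naive respondent-only estimate (weights = respondent counts):
  (60/450)×52.2 + (90/450)×38.2 + (210/450)×31.8 + (90/450)×53.2 = 40.08%
Post-stratified estimate weights by population shares:
  0.34×52.2 + 0.41×38.2 + 0.11×31.8 + 0.14×53.2 = 44.356%
Difference = 44.356 − 40.08 = 4.276 pp.

+4.3 percentage points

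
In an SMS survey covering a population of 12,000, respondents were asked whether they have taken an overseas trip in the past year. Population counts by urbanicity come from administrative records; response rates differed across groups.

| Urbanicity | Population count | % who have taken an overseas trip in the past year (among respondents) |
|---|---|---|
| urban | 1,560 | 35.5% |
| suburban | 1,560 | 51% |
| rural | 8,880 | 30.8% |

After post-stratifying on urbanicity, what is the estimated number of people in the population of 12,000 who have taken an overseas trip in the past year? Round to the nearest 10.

4,080

Estimated count per cell = population count × respondent percentage:
  urban: 1,560 × 35.5% = 553.8
  suburban: 1,560 × 51% = 795.6
  rural: 8,880 × 30.8% = 2735.04
Estimated total = 4084.44 → 4,080.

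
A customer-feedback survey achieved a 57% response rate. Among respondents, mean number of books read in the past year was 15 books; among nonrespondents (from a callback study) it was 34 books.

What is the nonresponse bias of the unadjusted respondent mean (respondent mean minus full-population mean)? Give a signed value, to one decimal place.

Nonresponse fraction = 1 − 0.57 = 0.43.
Bias = (nonresponse fraction) × (respondent mean − nonrespondent mean)
     = 0.43 × (15 − 34) = 0.43 × -19 = -8.17.

-8.2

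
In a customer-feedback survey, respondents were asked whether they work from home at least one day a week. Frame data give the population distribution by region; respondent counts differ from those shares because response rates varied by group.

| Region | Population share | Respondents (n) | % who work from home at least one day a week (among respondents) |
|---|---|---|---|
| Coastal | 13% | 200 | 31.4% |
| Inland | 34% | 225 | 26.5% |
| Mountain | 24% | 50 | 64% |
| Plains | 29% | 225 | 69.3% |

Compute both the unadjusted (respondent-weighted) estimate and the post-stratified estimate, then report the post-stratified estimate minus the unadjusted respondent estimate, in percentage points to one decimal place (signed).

+4.2 percentage points

Without adjustment, the pooled respondent share is:
  (200/700)×31.4 + (225/700)×26.5 + (50/700)×64 + (225/700)×69.3 = 44.3357%
Reweighting by population region shares:
  0.13×31.4 + 0.34×26.5 + 0.24×64 + 0.29×69.3 = 48.549%
Difference = 48.549 − 44.3357 = 4.2133 pp.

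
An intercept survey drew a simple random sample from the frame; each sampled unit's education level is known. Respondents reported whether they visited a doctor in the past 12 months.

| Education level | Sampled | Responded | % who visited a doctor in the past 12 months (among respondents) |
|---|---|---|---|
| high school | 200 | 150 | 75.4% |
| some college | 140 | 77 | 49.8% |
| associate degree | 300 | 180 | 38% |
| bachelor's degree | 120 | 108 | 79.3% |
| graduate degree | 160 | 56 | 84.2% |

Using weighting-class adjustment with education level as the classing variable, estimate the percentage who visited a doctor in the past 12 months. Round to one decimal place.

Response rates by class: high school 150/200 = 75%, some college 77/140 = 55%, associate degree 180/300 = 60%, bachelor's degree 108/120 = 90%, graduate degree 56/160 = 35%.
Weighting each respondent by the inverse class response rate inflates each class back to its sampled size, so the class weight is n_sampled:
  high school: 200 × 75.4 = 15080
  some college: 140 × 49.8 = 6972
  associate degree: 300 × 38 = 11,400
  bachelor's degree: 120 × 79.3 = 9516
  graduate degree: 160 × 84.2 = 13,472
Adjusted estimate = 56,440 / 920 = 61.3478 → 61.3%.

61.3%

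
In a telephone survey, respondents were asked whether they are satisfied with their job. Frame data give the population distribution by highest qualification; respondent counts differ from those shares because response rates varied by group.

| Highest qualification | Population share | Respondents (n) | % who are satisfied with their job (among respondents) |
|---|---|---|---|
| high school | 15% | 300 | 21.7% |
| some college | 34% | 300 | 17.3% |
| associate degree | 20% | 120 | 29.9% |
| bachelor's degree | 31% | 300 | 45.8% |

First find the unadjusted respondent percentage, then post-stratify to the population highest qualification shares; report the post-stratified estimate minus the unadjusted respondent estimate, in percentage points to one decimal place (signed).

Naive respondent-only estimate (weights = respondent counts):
  (300/1020)×21.7 + (300/1020)×17.3 + (120/1020)×29.9 + (300/1020)×45.8 = 28.4588%
Reweighting by population highest qualification shares:
  0.15×21.7 + 0.34×17.3 + 0.2×29.9 + 0.31×45.8 = 29.315%
Difference = 29.315 − 28.4588 = 0.8562 pp.

+0.9 percentage points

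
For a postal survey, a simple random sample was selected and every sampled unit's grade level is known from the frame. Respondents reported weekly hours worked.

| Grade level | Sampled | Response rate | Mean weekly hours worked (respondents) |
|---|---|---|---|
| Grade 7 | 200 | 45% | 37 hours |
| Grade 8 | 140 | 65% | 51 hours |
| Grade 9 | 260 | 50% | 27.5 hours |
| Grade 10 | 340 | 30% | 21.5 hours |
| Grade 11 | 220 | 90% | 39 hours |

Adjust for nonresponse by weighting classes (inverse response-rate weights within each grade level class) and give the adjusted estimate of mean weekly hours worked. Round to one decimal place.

With weight = n_sampled/n_responded per class, the weighted class total is n_sampled:
  Grade 7: 200 × 37 = 7400
  Grade 8: 140 × 51 = 7140
  Grade 9: 260 × 27.5 = 7150
  Grade 10: 340 × 21.5 = 7310
  Grade 11: 220 × 39 = 8580
Adjusted estimate = 37,580 / 1,160 = 32.3966 → 32.4.

32.4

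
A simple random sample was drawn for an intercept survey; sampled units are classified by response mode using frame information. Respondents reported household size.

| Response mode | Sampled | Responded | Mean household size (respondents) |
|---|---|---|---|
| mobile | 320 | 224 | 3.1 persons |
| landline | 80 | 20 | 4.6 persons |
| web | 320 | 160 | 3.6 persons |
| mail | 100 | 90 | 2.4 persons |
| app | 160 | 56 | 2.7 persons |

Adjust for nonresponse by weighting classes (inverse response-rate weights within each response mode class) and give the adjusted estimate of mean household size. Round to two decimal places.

Response rates by class: mobile 224/320 = 70%, landline 20/80 = 25%, web 160/320 = 50%, mail 90/100 = 90%, app 56/160 = 35%.
Each respondent's weight = sampled/responded in their class; summing within a class gives n_sampled, so:
  mobile: 320 × 3.1 = 992
  landline: 80 × 4.6 = 368
  web: 320 × 3.6 = 1152
  mail: 100 × 2.4 = 240
  app: 160 × 2.7 = 432
Adjusted estimate = 3184 / 980 = 3.24898 → 3.25.

3.25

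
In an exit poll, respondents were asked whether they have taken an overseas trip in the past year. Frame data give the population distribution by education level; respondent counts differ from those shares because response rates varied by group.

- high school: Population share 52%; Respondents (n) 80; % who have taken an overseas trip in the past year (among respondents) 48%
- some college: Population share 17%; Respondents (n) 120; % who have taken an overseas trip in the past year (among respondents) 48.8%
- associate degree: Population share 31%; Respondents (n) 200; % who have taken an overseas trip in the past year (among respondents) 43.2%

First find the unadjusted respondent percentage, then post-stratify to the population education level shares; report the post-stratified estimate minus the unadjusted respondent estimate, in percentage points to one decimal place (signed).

+0.8 percentage points

Unadjusted (pooled respondent) estimate weights by respondent counts:
  (80/400)×48 + (120/400)×48.8 + (200/400)×43.2 = 45.84%
Post-stratifying to population shares instead:
  0.52×48 + 0.17×48.8 + 0.31×43.2 = 46.648%
Difference = 46.648 − 45.84 = 0.808 pp.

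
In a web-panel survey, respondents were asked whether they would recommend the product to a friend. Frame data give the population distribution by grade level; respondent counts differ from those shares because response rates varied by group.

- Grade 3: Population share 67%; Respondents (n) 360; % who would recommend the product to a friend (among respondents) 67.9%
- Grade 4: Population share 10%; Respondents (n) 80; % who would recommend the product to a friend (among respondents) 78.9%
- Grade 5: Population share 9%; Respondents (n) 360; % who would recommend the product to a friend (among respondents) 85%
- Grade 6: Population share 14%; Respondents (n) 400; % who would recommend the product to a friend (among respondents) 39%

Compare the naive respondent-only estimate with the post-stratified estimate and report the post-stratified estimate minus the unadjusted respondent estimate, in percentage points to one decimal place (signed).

+2.4 percentage points

Naive respondent-only estimate (weights = respondent counts):
  (360/1200)×67.9 + (80/1200)×78.9 + (360/1200)×85 + (400/1200)×39 = 64.13%
Reweighting by population grade level shares:
  0.67×67.9 + 0.1×78.9 + 0.09×85 + 0.14×39 = 66.493%
Difference = 66.493 − 64.13 = 2.363 pp.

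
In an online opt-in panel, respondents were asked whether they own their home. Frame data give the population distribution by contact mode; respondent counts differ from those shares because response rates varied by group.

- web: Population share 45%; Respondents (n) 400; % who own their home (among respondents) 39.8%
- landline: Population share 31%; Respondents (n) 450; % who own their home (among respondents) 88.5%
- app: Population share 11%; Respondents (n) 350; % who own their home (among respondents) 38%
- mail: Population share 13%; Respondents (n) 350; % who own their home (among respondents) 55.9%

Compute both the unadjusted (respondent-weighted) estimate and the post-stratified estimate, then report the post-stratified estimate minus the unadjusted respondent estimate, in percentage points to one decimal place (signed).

Unadjusted (pooled respondent) estimate weights by respondent counts:
  (400/1550)×39.8 + (450/1550)×88.5 + (350/1550)×38 + (350/1550)×55.9 = 57.1677%
Reweighting by population contact mode shares:
  0.45×39.8 + 0.31×88.5 + 0.11×38 + 0.13×55.9 = 56.792%
Difference = 56.792 − 57.1677 = -0.3757 pp.

-0.4 percentage points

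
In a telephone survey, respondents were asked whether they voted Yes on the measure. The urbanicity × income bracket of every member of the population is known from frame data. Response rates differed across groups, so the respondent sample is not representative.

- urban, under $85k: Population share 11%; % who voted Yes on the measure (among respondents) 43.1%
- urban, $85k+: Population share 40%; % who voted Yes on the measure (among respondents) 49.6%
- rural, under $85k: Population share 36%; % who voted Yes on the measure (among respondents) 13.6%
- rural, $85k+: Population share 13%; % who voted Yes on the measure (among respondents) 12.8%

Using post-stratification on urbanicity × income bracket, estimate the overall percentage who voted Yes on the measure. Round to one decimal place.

Each cell contributes population-share × respondent value:
  urban, under $85k: 0.11 × 43.1 = 4.741
  urban, $85k+: 0.4 × 49.6 = 19.84
  rural, under $85k: 0.36 × 13.6 = 4.896
  rural, $85k+: 0.13 × 12.8 = 1.664
Post-stratified estimate = 31.141 → 31.1%.

31.1%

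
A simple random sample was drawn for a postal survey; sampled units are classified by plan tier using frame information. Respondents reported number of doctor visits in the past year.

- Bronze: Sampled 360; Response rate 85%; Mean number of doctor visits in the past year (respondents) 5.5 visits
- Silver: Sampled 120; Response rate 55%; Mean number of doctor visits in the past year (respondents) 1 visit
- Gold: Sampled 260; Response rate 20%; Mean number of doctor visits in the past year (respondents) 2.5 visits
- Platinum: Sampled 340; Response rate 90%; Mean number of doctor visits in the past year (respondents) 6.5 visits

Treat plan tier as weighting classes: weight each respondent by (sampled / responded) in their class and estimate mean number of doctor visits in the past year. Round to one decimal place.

4.6

Each respondent's weight = sampled/responded in their class; summing within a class gives n_sampled, so:
  Bronze: 360 × 5.5 = 1980
  Silver: 120 × 1 = 120
  Gold: 260 × 2.5 = 650
  Platinum: 340 × 6.5 = 2210
Adjusted estimate = 4960 / 1,080 = 4.59259 → 4.6.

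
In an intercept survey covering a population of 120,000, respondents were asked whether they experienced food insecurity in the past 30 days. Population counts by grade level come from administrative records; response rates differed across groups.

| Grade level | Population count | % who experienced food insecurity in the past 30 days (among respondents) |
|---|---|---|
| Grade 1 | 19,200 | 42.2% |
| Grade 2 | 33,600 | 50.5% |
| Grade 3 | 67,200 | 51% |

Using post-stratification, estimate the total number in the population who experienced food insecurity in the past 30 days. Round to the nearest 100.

59,300

Each cell contributes its population count × the respondent rate:
  Grade 1: 19,200 × 42.2% = 8102.4
  Grade 2: 33,600 × 50.5% = 16,968
  Grade 3: 67,200 × 51% = 34,272
Estimated total = 59342.4 → 59,300.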